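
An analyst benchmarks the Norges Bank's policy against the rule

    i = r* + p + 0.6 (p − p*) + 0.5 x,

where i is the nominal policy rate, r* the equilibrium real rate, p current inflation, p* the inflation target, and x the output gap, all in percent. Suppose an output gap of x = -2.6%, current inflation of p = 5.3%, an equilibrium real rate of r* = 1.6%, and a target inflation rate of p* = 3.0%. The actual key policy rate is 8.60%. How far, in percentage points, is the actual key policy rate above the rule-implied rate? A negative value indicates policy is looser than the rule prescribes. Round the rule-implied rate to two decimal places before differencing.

i = 1.6 + 5.3 + 0.6 × (5.3 − 3.0) + 0.5 × (-2.6)
   = 1.6 + 5.3 + 1.38 − 1.3 = 6.98
Deviation = 8.60 − 6.98 = 1.62 pp.

1.62 pp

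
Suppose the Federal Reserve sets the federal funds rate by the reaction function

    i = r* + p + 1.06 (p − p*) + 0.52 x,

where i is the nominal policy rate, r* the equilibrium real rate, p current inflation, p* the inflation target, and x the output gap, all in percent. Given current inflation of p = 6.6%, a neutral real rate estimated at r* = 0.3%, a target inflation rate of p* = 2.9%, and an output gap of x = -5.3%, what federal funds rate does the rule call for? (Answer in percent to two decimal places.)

i = 0.3 + 6.6 + 1.06 × (6.6 − 2.9) + 0.52 × (-5.3)
   = 0.3 + 6.6 + 3.922 − 2.756 = 8.07

8.07%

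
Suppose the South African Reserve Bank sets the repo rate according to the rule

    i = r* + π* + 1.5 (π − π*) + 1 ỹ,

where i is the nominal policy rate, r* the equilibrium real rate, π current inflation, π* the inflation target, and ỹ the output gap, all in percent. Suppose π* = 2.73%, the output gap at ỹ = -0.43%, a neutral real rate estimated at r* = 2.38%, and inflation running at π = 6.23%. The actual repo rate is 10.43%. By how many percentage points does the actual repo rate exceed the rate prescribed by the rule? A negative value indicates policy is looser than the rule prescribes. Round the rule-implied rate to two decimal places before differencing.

0.50 pp

i = 2.38 + 2.73 + 1.5 × (6.23 − 2.73) + 1 × (-0.43)
   = 2.38 + 2.73 + 5.25 − 0.43 = 9.93
Deviation = 10.43 − 9.93 = 0.50 pp.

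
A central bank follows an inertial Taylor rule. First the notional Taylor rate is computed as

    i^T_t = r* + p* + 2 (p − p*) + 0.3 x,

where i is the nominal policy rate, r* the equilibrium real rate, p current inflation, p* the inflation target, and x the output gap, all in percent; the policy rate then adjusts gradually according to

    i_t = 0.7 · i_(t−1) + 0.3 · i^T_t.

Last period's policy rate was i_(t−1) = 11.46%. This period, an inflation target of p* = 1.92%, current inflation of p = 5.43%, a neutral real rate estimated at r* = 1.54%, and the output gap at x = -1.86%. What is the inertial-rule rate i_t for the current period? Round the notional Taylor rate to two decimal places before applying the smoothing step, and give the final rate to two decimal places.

i^T_t = 1.54 + 1.92 + 2 × (5.43 − 1.92) + 0.3 × (-1.86)
   = 1.54 + 1.92 + 7.02 − 0.558 = 9.92
i_t = 0.7 × 11.46 + 0.3 × 9.92 = 8.022 + 2.976 = 11.00

11.00%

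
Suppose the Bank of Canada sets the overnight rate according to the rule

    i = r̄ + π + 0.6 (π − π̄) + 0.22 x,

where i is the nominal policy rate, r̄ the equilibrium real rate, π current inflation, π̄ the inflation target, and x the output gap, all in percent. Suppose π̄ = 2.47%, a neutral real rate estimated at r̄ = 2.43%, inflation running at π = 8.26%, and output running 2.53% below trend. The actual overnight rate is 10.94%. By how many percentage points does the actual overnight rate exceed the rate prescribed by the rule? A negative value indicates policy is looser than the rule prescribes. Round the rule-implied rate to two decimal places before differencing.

-2.67 pp

Output 2.53% below potential → x = -2.53.
i = 2.43 + 8.26 + 0.6 × (8.26 − 2.47) + 0.22 × (-2.53)
   = 2.43 + 8.26 + 3.474 − 0.5566 = 13.61
Deviation = 10.94 − 13.61 = -2.67 pp.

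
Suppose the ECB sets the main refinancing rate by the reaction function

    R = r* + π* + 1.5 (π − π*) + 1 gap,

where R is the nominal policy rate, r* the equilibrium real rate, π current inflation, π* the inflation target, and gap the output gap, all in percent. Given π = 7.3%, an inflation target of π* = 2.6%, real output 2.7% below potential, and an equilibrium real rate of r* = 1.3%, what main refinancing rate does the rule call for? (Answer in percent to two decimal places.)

8.25%

Output 2.7% below potential → gap = -2.7.
R = 1.3 + 2.6 + 1.5 × (7.3 − 2.6) + 1 × (-2.7)
   = 1.3 + 2.6 + 7.05 − 2.7 = 8.25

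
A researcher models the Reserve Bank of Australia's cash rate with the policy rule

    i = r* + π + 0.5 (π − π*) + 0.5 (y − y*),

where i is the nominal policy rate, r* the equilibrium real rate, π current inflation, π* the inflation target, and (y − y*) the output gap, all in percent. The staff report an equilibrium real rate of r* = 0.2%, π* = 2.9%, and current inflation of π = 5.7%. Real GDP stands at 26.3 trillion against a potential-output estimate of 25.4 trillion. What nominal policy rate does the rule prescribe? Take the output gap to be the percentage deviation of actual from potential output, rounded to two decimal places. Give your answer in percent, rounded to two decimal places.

9.07%

Output gap = 100 × (26.3 − 25.4) / 25.4 = 3.54%.
i = 0.20 + 5.70 + 0.5 × (5.70 − 2.90) + 0.5 × 3.54
   = 0.20 + 5.7 + 1.4 + 1.77 = 9.07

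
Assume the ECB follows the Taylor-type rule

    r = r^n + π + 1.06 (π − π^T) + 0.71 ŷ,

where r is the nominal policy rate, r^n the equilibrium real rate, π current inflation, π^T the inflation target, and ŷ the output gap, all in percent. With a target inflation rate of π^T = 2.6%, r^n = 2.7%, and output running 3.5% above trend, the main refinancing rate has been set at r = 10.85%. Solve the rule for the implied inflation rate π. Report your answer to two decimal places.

4.09%

Output 3.5% above potential → ŷ = 3.5.
Collecting π: r = r^n + (1 + 1.06) π − 1.06 π^T + 0.71 ŷ
2.06 π = 10.85 − 2.7 + 1.06 × 2.6 − 0.71 × 3.5 = 8.421
π = 8.421 / 2.06 = 4.09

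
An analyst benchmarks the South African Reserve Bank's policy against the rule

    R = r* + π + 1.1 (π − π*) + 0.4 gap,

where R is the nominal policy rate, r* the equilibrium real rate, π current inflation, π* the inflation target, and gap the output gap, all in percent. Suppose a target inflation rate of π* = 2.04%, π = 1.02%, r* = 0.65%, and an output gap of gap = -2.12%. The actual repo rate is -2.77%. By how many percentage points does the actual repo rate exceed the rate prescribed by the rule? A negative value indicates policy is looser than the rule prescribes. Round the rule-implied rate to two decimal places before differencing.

R = 0.65 + 1.02 + 1.1 × (1.02 − 2.04) + 0.4 × (-2.12)
   = 0.65 + 1.02 − 1.122 − 0.848 = -0.30
Deviation = -2.77 − (-0.30) = -2.47 pp.

-2.47 pp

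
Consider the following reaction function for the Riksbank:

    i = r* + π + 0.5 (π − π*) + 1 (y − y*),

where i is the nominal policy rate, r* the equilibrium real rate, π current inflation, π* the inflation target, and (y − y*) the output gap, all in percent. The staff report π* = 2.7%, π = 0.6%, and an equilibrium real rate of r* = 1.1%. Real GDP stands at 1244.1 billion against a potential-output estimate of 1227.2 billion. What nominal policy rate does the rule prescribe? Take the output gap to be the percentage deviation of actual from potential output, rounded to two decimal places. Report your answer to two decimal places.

Output gap = 100 × (1244.1 − 1227.2) / 1227.2 = 1.38%.
i = 1.10 + 0.60 + 0.5 × (0.60 − 2.70) + 1 × 1.38
   = 1.10 + 0.6 − 1.05 + 1.38 = 2.03

2.03%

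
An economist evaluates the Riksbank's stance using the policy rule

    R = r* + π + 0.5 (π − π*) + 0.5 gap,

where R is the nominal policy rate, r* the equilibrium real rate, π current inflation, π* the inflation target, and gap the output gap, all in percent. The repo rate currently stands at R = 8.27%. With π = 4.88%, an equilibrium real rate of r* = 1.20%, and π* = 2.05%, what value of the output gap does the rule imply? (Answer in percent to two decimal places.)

0.5 gap = 8.27 − 1.20 − 4.88 − 0.5 × (4.88 − 2.05) = 0.775
gap = 0.775 / 0.5 = 1.55

1.55%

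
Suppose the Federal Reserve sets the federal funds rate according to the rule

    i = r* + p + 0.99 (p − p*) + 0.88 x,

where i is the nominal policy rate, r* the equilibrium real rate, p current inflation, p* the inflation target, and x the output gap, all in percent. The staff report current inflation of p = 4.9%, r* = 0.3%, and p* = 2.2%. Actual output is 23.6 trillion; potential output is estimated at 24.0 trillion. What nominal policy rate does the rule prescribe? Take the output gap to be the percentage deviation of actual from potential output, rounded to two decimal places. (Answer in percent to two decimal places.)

Output gap = 100 × (23.6 − 24.0) / 24.0 = -1.67%.
i = 0.30 + 4.90 + 0.99 × (4.90 − 2.20) + 0.88 × (-1.67)
   = 0.30 + 4.9 + 2.673 − 1.4696 = 6.40

6.40%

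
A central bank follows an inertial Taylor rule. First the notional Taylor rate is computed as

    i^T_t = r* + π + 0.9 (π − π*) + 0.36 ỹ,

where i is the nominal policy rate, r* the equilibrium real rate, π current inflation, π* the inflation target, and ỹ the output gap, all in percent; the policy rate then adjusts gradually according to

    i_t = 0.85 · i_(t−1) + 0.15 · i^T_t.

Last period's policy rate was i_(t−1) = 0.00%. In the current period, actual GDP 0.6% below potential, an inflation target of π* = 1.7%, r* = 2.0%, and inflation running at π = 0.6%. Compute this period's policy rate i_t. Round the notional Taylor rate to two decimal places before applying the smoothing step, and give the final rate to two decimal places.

Output 0.6% below potential → ỹ = -0.6.
i^T_t = 2.0 + 0.6 + 0.9 × (0.6 − 1.7) + 0.36 × (-0.6)
   = 2.0 + 0.6 − 0.99 − 0.216 = 1.39
i_t = 0.85 × 0.00 + 0.15 × 1.39 = 0 + 0.2085 = 0.21

0.21%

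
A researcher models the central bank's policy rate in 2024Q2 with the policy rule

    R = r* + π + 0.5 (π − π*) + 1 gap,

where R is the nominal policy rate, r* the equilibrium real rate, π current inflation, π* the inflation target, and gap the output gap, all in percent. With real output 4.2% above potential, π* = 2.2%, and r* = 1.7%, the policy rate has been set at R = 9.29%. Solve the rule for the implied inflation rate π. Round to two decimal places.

2.99%

Output 4.2% above potential → gap = 4.2.
Collecting π: R = r* + (1 + 0.5) π − 0.5 π* + 1 gap
1.5 π = 9.29 − 1.7 + 0.5 × 2.2 − 1 × 4.2 = 4.49
π = 4.49 / 1.5 = 2.99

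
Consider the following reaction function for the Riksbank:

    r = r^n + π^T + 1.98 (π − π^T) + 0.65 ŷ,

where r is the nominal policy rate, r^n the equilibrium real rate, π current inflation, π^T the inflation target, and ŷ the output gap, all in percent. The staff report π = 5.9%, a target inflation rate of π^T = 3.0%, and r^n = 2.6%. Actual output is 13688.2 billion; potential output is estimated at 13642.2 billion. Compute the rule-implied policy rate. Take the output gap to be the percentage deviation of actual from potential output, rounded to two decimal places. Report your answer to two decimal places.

11.56%

Output gap = 100 × (13688.2 − 13642.2) / 13642.2 = 0.34%.
r = 2.60 + 3.00 + 1.98 × (5.90 − 3.00) + 0.65 × 0.34
   = 2.60 + 3 + 5.742 + 0.221 = 11.56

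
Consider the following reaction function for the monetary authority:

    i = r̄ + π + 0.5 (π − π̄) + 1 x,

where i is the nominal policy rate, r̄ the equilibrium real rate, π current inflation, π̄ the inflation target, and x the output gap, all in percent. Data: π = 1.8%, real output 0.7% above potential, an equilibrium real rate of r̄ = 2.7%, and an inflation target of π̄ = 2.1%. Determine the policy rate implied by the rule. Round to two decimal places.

Output 0.7% above potential → x = 0.7.
i = 2.7 + 1.8 + 0.5 × (1.8 − 2.1) + 1 × 0.7
   = 2.7 + 1.8 − 0.15 + 0.7 = 5.05

5.05%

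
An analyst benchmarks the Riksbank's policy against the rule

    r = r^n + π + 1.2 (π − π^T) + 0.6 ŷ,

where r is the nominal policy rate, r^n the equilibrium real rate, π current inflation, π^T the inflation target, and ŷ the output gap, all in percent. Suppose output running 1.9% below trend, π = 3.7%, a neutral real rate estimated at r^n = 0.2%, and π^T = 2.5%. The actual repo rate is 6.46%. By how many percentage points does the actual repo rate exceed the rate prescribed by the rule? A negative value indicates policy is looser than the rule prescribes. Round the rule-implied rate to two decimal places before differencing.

Output 1.9% below potential → ŷ = -1.9.
r = 0.2 + 3.7 + 1.2 × (3.7 − 2.5) + 0.6 × (-1.9)
   = 0.2 + 3.7 + 1.44 − 1.14 = 4.20
Deviation = 6.46 − 4.20 = 2.26 pp.

2.26 pp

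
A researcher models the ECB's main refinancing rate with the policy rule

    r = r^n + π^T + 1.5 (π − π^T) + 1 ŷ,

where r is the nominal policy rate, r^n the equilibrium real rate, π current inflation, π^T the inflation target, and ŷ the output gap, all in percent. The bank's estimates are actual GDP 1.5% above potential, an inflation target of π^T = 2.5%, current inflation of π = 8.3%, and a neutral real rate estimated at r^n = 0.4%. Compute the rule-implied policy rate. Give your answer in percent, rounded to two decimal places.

Output 1.5% above potential → ŷ = 1.5.
r = 0.4 + 2.5 + 1.5 × (8.3 − 2.5) + 1 × 1.5
   = 0.4 + 2.5 + 8.7 + 1.5 = 13.10

13.10%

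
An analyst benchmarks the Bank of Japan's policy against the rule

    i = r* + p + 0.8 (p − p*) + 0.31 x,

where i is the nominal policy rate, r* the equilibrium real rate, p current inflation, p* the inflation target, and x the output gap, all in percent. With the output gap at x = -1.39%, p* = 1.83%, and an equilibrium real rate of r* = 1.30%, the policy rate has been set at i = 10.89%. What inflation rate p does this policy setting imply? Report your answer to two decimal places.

Collecting p: i = r* + (1 + 0.8) p − 0.8 p* + 0.31 x
1.8 p = 10.89 − 1.30 + 0.8 × 1.83 − 0.31 × (-1.39) = 11.4849
p = 11.4849 / 1.8 = 6.38

6.38%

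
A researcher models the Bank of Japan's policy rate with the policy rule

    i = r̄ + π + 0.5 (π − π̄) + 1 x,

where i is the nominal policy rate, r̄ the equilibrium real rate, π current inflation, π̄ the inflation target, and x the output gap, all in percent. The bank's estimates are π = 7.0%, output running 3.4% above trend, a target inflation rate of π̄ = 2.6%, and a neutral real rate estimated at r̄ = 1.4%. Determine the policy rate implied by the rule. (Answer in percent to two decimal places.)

Output 3.4% above potential → x = 3.4.
i = 1.4 + 7.0 + 0.5 × (7.0 − 2.6) + 1 × 3.4
   = 1.4 + 7 + 2.2 + 3.4 = 14.00

14.00%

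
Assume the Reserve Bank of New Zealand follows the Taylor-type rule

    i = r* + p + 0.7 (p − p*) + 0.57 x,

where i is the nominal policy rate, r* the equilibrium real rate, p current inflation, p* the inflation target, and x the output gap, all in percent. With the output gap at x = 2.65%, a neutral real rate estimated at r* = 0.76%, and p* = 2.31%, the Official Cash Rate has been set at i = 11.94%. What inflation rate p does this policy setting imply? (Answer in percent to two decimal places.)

6.64%

Collecting p: i = r* + (1 + 0.7) p − 0.7 p* + 0.57 x
1.7 p = 11.94 − 0.76 + 0.7 × 2.31 − 0.57 × 2.65 = 11.2865
p = 11.2865 / 1.7 = 6.64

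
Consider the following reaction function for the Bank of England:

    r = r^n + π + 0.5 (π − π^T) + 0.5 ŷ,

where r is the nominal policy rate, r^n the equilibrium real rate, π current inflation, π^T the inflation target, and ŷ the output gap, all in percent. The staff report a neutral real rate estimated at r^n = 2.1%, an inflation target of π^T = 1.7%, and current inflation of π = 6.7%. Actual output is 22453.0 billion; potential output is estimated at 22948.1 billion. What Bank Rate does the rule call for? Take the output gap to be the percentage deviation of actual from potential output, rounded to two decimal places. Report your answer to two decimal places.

10.22%

Output gap = 100 × (22453.0 − 22948.1) / 22948.1 = -2.16%.
r = 2.10 + 6.70 + 0.5 × (6.70 − 1.70) + 0.5 × (-2.16)
   = 2.10 + 6.7 + 2.5 − 1.08 = 10.22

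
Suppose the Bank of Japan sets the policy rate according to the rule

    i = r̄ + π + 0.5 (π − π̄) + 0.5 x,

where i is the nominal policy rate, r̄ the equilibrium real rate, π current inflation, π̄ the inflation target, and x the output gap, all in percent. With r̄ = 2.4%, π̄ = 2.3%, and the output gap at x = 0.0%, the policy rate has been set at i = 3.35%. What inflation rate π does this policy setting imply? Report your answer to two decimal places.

1.40%

Collecting π: i = r̄ + (1 + 0.5) π − 0.5 π̄ + 0.5 x
1.5 π = 3.35 − 2.4 + 0.5 × 2.3 − 0.5 × 0.0 = 2.1
π = 2.1 / 1.5 = 1.40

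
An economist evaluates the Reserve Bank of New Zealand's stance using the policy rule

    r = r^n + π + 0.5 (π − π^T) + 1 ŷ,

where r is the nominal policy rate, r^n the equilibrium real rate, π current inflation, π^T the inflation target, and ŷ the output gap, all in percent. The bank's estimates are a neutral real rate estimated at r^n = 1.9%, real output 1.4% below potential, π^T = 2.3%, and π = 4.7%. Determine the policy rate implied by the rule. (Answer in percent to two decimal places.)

6.40%

Output 1.4% below potential → ŷ = -1.4.
r = 1.9 + 4.7 + 0.5 × (4.7 − 2.3) + 1 × (-1.4)
   = 1.9 + 4.7 + 1.2 − 1.4 = 6.40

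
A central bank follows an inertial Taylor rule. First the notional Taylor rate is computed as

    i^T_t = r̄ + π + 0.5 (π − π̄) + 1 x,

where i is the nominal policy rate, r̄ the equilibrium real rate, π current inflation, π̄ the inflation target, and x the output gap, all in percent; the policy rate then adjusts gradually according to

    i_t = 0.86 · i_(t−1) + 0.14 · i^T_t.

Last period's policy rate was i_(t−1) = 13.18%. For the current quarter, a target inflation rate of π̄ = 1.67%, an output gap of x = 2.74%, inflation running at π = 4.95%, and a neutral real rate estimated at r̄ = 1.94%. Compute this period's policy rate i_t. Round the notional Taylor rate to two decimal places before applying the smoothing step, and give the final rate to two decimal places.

12.91%

i^T_t = 1.94 + 4.95 + 0.5 × (4.95 − 1.67) + 1 × 2.74
   = 1.94 + 4.95 + 1.64 + 2.74 = 11.27
i_t = 0.86 × 13.18 + 0.14 × 11.27 = 11.3348 + 1.5778 = 12.91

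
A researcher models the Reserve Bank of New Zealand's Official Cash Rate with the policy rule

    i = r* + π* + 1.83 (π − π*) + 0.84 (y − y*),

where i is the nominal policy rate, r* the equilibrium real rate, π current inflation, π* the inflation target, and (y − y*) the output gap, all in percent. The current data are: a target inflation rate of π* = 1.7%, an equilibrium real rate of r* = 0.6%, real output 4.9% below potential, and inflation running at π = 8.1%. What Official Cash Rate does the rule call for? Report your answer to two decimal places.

9.90%

Output 4.9% below potential → (y − y*) = -4.9.
i = 0.6 + 1.7 + 1.83 × (8.1 − 1.7) + 0.84 × (-4.9)
   = 0.6 + 1.7 + 11.712 − 4.116 = 9.90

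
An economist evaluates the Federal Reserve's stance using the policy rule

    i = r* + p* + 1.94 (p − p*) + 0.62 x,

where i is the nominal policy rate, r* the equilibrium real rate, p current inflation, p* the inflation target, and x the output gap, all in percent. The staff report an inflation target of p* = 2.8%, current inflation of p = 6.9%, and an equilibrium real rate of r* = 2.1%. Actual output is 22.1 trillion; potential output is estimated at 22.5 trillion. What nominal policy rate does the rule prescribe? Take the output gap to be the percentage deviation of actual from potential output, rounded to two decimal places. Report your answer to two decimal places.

Output gap = 100 × (22.1 − 22.5) / 22.5 = -1.78%.
i = 2.10 + 2.80 + 1.94 × (6.90 − 2.80) + 0.62 × (-1.78)
   = 2.10 + 2.8 + 7.954 − 1.1036 = 11.75

11.75%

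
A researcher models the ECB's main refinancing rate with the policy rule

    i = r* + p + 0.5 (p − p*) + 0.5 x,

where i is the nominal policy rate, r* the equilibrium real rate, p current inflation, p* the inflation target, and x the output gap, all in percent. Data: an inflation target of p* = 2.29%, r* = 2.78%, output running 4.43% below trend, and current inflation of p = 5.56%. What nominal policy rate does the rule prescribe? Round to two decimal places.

7.76%

Output 4.43% below potential → x = -4.43.
i = 2.78 + 5.56 + 0.5 × (5.56 − 2.29) + 0.5 × (-4.43)
   = 2.78 + 5.56 + 1.635 − 2.215 = 7.76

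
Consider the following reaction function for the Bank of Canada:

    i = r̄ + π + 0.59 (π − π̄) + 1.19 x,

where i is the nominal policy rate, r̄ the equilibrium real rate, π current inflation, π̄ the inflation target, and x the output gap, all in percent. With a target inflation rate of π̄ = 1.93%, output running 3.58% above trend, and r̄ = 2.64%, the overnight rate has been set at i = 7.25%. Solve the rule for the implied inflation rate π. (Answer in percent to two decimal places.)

0.94%

Output 3.58% above potential → x = 3.58.
Collecting π: i = r̄ + (1 + 0.59) π − 0.59 π̄ + 1.19 x
1.59 π = 7.25 − 2.64 + 0.59 × 1.93 − 1.19 × 3.58 = 1.4885
π = 1.4885 / 1.59 = 0.94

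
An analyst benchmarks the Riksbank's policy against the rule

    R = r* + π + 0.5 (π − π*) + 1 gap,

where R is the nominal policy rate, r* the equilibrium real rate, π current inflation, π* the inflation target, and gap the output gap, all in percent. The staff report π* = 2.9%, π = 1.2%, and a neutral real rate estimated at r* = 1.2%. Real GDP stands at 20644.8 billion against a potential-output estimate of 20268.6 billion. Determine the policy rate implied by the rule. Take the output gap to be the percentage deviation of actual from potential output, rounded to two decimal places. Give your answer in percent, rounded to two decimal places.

3.41%

Output gap = 100 × (20644.8 − 20268.6) / 20268.6 = 1.86%.
R = 1.20 + 1.20 + 0.5 × (1.20 − 2.90) + 1 × 1.86
   = 1.20 + 1.2 − 0.85 + 1.86 = 3.41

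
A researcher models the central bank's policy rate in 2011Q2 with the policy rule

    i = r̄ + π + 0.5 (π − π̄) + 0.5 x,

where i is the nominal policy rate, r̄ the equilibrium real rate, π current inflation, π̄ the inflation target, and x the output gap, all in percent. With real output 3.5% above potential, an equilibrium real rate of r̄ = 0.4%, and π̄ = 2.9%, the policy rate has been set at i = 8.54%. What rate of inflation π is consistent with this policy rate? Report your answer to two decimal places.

Output 3.5% above potential → x = 3.5.
Collecting π: i = r̄ + (1 + 0.5) π − 0.5 π̄ + 0.5 x
1.5 π = 8.54 − 0.4 + 0.5 × 2.9 − 0.5 × 3.5 = 7.84
π = 7.84 / 1.5 = 5.23

5.23%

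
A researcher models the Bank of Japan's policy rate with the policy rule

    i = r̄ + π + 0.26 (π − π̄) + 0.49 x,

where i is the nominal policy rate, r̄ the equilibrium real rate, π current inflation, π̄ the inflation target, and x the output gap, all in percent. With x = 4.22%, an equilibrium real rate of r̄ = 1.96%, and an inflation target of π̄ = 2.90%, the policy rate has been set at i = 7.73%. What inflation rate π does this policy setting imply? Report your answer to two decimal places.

Collecting π: i = r̄ + (1 + 0.26) π − 0.26 π̄ + 0.49 x
1.26 π = 7.73 − 1.96 + 0.26 × 2.90 − 0.49 × 4.22 = 4.4562
π = 4.4562 / 1.26 = 3.54

3.54%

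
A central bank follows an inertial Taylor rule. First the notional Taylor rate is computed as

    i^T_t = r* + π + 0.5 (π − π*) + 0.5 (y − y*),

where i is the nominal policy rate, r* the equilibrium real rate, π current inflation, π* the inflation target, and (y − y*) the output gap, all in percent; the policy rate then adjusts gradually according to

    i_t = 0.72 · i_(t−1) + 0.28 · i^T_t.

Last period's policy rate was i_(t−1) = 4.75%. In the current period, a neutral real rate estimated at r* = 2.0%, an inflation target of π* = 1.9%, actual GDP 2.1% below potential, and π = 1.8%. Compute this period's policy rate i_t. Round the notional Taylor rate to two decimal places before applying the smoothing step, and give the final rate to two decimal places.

Output 2.1% below potential → (y − y*) = -2.1.
i^T_t = 2.0 + 1.8 + 0.5 × (1.8 − 1.9) + 0.5 × (-2.1)
   = 2.0 + 1.8 − 0.05 − 1.05 = 2.70
i_t = 0.72 × 4.75 + 0.28 × 2.70 = 3.42 + 0.756 = 4.18

4.18%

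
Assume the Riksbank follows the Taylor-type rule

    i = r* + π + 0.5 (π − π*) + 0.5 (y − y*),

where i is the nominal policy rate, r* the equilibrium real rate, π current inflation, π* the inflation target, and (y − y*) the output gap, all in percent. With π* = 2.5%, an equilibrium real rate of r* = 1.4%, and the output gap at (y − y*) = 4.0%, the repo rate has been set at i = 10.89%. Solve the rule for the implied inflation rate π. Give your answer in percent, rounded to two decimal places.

Collecting π: i = r* + (1 + 0.5) π − 0.5 π* + 0.5 (y − y*)
1.5 π = 10.89 − 1.4 + 0.5 × 2.5 − 0.5 × 4.0 = 8.74
π = 8.74 / 1.5 = 5.83

5.83%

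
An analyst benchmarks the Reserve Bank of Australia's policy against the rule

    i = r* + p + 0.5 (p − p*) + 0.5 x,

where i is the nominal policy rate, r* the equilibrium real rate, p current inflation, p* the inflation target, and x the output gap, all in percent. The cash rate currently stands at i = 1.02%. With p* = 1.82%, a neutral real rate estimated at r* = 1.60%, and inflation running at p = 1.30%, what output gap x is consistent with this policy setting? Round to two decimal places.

0.5 x = 1.02 − 1.60 − 1.30 − 0.5 × (1.30 − 1.82) = -1.62
x = -1.62 / 0.5 = -3.24

-3.24%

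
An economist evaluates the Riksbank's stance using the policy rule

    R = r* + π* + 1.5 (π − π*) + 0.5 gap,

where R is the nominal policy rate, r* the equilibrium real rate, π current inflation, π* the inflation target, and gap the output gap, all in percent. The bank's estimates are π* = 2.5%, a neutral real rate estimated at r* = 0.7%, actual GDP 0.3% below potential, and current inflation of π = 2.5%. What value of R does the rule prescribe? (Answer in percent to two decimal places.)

3.05%

Output 0.3% below potential → gap = -0.3.
R = 0.7 + 2.5 + 1.5 × (2.5 − 2.5) + 0.5 × (-0.3)
   = 0.7 + 2.5 + 0 − 0.15 = 3.05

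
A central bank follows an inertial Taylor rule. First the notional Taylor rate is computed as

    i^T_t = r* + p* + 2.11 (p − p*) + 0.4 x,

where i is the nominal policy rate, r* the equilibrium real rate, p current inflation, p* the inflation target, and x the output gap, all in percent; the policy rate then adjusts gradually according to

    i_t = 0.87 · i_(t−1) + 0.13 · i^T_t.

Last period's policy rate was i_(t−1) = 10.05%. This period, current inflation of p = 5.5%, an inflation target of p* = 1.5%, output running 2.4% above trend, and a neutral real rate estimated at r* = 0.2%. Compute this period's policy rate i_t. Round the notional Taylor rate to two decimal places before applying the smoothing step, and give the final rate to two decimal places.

10.19%

Output 2.4% above potential → x = 2.4.
i^T_t = 0.2 + 1.5 + 2.11 × (5.5 − 1.5) + 0.4 × 2.4
   = 0.2 + 1.5 + 8.44 + 0.96 = 11.10
i_t = 0.87 × 10.05 + 0.13 × 11.10 = 8.7435 + 1.443 = 10.19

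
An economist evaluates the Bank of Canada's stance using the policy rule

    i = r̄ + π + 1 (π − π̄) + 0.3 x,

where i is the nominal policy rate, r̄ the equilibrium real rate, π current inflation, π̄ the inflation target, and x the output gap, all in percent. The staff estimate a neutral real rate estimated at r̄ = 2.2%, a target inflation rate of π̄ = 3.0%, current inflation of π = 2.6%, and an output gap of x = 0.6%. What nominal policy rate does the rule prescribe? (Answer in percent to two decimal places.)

4.58%

i = 2.2 + 2.6 + 1 × (2.6 − 3.0) + 0.3 × 0.6
   = 2.2 + 2.6 − 0.4 + 0.18 = 4.58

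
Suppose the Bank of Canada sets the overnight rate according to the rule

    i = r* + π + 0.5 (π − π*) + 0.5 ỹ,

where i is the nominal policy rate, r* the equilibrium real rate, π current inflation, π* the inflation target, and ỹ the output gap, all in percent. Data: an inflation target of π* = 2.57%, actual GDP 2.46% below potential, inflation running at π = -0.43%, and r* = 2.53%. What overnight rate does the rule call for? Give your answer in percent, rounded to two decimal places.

Output 2.46% below potential → ỹ = -2.46.
i = 2.53 + (-0.43) + 0.5 × (-0.43 − 2.57) + 0.5 × (-2.46)
   = 2.53 − 0.43 − 1.5 − 1.23 = -0.63

-0.63%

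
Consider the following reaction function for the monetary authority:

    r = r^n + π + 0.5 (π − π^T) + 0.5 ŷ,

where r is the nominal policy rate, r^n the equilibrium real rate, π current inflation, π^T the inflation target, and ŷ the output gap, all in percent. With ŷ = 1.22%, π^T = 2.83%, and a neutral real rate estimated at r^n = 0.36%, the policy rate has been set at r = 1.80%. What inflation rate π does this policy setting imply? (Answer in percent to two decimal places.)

1.50%

Collecting π: r = r^n + (1 + 0.5) π − 0.5 π^T + 0.5 ŷ
1.5 π = 1.80 − 0.36 + 0.5 × 2.83 − 0.5 × 1.22 = 2.245
π = 2.245 / 1.5 = 1.50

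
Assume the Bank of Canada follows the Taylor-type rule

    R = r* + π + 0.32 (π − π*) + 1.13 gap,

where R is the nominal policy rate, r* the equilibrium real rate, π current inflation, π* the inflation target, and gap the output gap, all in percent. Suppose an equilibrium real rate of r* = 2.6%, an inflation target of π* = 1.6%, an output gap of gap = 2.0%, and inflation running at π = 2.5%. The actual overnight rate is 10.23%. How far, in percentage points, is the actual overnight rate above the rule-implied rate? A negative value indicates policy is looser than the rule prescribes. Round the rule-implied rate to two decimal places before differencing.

R = 2.6 + 2.5 + 0.32 × (2.5 − 1.6) + 1.13 × 2.0
   = 2.6 + 2.5 + 0.288 + 2.26 = 7.65
Deviation = 10.23 − 7.65 = 2.58 pp.

2.58 pp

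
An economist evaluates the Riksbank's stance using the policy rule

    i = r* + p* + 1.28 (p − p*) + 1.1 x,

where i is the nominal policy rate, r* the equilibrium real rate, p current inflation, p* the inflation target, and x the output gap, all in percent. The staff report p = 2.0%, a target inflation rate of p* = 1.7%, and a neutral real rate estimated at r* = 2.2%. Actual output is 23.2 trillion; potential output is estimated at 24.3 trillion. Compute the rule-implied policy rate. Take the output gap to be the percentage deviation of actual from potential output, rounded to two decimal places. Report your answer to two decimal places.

-0.70%

Output gap = 100 × (23.2 − 24.3) / 24.3 = -4.53%.
i = 2.20 + 1.70 + 1.28 × (2.00 − 1.70) + 1.1 × (-4.53)
   = 2.20 + 1.7 + 0.384 − 4.983 = -0.70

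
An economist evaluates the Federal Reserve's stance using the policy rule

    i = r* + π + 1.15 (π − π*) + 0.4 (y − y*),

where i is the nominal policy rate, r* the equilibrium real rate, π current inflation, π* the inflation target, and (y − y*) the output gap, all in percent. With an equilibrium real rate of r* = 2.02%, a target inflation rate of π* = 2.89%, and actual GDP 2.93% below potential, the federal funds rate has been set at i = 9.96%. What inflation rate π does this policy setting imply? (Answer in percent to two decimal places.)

Output 2.93% below potential → (y − y*) = -2.93.
Collecting π: i = r* + (1 + 1.15) π − 1.15 π* + 0.4 (y − y*)
2.15 π = 9.96 − 2.02 + 1.15 × 2.89 − 0.4 × (-2.93) = 12.4355
π = 12.4355 / 2.15 = 5.78

5.78%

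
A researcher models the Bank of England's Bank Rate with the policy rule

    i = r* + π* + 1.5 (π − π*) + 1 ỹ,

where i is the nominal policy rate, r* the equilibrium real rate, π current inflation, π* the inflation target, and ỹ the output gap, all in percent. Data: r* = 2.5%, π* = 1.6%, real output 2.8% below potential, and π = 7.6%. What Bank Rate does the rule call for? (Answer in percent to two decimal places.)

10.30%

Output 2.8% below potential → ỹ = -2.8.
i = 2.5 + 1.6 + 1.5 × (7.6 − 1.6) + 1 × (-2.8)
   = 2.5 + 1.6 + 9 − 2.8 = 10.30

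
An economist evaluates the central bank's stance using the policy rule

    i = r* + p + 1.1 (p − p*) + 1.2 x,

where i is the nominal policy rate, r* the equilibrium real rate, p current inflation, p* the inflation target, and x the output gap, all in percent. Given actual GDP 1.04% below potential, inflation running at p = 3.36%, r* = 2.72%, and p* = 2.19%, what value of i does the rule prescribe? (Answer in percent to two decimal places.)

6.12%

Output 1.04% below potential → x = -1.04.
i = 2.72 + 3.36 + 1.1 × (3.36 − 2.19) + 1.2 × (-1.04)
   = 2.72 + 3.36 + 1.287 − 1.248 = 6.12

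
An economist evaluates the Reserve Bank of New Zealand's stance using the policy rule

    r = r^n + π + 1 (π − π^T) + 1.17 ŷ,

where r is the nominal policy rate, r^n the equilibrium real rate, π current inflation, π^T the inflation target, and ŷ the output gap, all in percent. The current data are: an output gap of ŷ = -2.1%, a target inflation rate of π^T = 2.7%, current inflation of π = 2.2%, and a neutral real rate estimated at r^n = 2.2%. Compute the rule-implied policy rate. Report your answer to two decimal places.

r = 2.2 + 2.2 + 1 × (2.2 − 2.7) + 1.17 × (-2.1)
   = 2.2 + 2.2 − 0.5 − 2.457 = 1.44

1.44%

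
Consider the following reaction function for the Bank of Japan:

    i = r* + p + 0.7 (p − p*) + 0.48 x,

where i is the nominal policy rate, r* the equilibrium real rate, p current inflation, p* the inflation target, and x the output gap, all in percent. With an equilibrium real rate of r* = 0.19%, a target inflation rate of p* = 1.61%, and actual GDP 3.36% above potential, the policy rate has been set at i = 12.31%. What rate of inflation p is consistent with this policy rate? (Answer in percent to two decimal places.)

6.84%

Output 3.36% above potential → x = 3.36.
Collecting p: i = r* + (1 + 0.7) p − 0.7 p* + 0.48 x
1.7 p = 12.31 − 0.19 + 0.7 × 1.61 − 0.48 × 3.36 = 11.6342
p = 11.6342 / 1.7 = 6.84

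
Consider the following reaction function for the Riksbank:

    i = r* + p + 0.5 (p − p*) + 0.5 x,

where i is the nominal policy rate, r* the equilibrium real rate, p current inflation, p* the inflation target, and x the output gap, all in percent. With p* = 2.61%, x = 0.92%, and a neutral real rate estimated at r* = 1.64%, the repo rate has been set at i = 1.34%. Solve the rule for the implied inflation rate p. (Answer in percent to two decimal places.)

0.36%

Collecting p: i = r* + (1 + 0.5) p − 0.5 p* + 0.5 x
1.5 p = 1.34 − 1.64 + 0.5 × 2.61 − 0.5 × 0.92 = 0.545
p = 0.545 / 1.5 = 0.36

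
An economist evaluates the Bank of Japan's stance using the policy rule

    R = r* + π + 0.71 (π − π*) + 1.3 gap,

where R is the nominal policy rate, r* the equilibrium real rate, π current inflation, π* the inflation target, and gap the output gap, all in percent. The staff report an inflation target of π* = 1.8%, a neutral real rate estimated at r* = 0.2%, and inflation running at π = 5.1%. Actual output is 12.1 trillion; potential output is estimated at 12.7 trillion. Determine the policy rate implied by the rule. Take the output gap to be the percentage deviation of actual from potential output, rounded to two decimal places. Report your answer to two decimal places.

Output gap = 100 × (12.1 − 12.7) / 12.7 = -4.72%.
R = 0.20 + 5.10 + 0.71 × (5.10 − 1.80) + 1.3 × (-4.72)
   = 0.20 + 5.1 + 2.343 − 6.136 = 1.51

1.51%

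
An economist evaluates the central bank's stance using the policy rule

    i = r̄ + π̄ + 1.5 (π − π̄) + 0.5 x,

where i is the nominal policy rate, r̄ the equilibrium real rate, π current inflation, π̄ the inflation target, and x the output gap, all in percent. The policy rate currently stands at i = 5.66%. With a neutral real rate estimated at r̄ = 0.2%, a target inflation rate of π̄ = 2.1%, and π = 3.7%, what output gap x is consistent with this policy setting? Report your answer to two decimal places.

1.92%

0.5 x = 5.66 − 0.2 − 2.1 − 1.5 × (3.7 − 2.1) = 0.96
x = 0.96 / 0.5 = 1.92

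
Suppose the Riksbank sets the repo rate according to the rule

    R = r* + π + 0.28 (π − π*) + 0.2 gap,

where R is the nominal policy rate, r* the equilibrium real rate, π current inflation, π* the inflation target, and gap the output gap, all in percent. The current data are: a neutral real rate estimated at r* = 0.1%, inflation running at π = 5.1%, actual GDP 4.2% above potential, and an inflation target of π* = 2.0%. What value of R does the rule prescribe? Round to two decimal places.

6.91%

Output 4.2% above potential → gap = 4.2.
R = 0.1 + 5.1 + 0.28 × (5.1 − 2.0) + 0.2 × 4.2
   = 0.1 + 5.1 + 0.868 + 0.84 = 6.91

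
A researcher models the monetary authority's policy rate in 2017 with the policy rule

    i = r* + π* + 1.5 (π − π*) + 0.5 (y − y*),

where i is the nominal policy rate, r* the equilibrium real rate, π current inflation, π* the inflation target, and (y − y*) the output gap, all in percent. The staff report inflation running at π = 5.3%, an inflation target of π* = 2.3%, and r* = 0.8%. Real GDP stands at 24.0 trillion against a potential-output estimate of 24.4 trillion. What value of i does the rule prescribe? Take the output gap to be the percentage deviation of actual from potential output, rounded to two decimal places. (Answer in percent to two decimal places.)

6.78%

Output gap = 100 × (24.0 − 24.4) / 24.4 = -1.64%.
i = 0.80 + 2.30 + 1.5 × (5.30 − 2.30) + 0.5 × (-1.64)
   = 0.80 + 2.3 + 4.5 − 0.82 = 6.78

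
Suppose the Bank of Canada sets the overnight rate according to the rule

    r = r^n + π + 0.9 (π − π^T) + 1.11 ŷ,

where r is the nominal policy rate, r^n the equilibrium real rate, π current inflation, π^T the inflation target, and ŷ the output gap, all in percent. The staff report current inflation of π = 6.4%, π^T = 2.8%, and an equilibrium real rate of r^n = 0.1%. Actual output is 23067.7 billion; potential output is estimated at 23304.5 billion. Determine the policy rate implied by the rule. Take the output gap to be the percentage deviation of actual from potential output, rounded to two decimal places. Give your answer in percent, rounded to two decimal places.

Output gap = 100 × (23067.7 − 23304.5) / 23304.5 = -1.02%.
r = 0.10 + 6.40 + 0.9 × (6.40 − 2.80) + 1.11 × (-1.02)
   = 0.10 + 6.4 + 3.24 − 1.1322 = 8.61

8.61%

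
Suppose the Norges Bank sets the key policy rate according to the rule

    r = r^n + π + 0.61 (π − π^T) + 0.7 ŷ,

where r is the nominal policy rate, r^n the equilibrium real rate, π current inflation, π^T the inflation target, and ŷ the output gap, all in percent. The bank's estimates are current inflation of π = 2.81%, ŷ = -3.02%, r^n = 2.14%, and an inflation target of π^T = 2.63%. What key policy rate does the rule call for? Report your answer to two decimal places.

2.95%

r = 2.14 + 2.81 + 0.61 × (2.81 − 2.63) + 0.7 × (-3.02)
   = 2.14 + 2.81 + 0.1098 − 2.114 = 2.95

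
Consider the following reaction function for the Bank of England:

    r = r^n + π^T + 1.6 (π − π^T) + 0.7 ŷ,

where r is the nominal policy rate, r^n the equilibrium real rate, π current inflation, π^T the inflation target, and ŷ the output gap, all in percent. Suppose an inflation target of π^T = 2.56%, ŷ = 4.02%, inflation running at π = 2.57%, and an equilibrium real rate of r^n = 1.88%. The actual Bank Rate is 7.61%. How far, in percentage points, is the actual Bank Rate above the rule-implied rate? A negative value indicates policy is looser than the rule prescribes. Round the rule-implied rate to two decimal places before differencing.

r = 1.88 + 2.56 + 1.6 × (2.57 − 2.56) + 0.7 × 4.02
   = 1.88 + 2.56 + 0.016 + 2.814 = 7.27
Deviation = 7.61 − 7.27 = 0.34 pp.

0.34 pp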